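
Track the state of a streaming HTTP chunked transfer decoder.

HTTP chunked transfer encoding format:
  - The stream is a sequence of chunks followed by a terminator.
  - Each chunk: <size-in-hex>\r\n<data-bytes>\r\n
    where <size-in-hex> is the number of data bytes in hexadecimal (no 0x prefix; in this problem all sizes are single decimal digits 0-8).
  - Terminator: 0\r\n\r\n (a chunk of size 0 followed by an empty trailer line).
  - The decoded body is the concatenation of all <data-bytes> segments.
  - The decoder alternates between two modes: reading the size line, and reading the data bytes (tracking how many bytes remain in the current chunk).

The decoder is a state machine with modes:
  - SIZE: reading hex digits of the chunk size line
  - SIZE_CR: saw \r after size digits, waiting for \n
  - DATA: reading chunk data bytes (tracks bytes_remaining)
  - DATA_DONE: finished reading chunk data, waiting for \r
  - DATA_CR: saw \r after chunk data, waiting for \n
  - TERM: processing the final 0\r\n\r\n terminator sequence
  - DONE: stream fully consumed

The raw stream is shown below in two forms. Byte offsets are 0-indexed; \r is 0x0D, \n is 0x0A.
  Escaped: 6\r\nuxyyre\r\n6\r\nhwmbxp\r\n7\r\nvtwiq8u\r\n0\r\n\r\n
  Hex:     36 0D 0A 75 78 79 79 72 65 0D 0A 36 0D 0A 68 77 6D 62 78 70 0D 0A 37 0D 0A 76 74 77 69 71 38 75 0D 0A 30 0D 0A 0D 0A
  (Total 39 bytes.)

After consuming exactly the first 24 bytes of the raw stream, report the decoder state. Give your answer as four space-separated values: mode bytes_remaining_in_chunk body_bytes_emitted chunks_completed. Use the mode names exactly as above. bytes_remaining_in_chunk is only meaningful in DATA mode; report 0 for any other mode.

Byte 0 = '6': mode=SIZE remaining=0 emitted=0 chunks_done=0
Byte 1 = 0x0D: mode=SIZE_CR remaining=0 emitted=0 chunks_done=0
Byte 2 = 0x0A: mode=DATA remaining=6 emitted=0 chunks_done=0
Byte 3 = 'u': mode=DATA remaining=5 emitted=1 chunks_done=0
Byte 4 = 'x': mode=DATA remaining=4 emitted=2 chunks_done=0
Byte 5 = 'y': mode=DATA remaining=3 emitted=3 chunks_done=0
Byte 6 = 'y': mode=DATA remaining=2 emitted=4 chunks_done=0
Byte 7 = 'r': mode=DATA remaining=1 emitted=5 chunks_done=0
Byte 8 = 'e': mode=DATA_DONE remaining=0 emitted=6 chunks_done=0
Byte 9 = 0x0D: mode=DATA_CR remaining=0 emitted=6 chunks_done=0
Byte 10 = 0x0A: mode=SIZE remaining=0 emitted=6 chunks_done=1
Byte 11 = '6': mode=SIZE remaining=0 emitted=6 chunks_done=1
Byte 12 = 0x0D: mode=SIZE_CR remaining=0 emitted=6 chunks_done=1
Byte 13 = 0x0A: mode=DATA remaining=6 emitted=6 chunks_done=1
Byte 14 = 'h': mode=DATA remaining=5 emitted=7 chunks_done=1
Byte 15 = 'w': mode=DATA remaining=4 emitted=8 chunks_done=1
Byte 16 = 'm': mode=DATA remaining=3 emitted=9 chunks_done=1
Byte 17 = 'b': mode=DATA remaining=2 emitted=10 chunks_done=1
Byte 18 = 'x': mode=DATA remaining=1 emitted=11 chunks_done=1
Byte 19 = 'p': mode=DATA_DONE remaining=0 emitted=12 chunks_done=1
Byte 20 = 0x0D: mode=DATA_CR remaining=0 emitted=12 chunks_done=1
Byte 21 = 0x0A: mode=SIZE remaining=0 emitted=12 chunks_done=2
Byte 22 = '7': mode=SIZE remaining=0 emitted=12 chunks_done=2
Byte 23 = 0x0D: mode=SIZE_CR remaining=0 emitted=12 chunks_done=2

Answer: SIZE_CR 0 12 2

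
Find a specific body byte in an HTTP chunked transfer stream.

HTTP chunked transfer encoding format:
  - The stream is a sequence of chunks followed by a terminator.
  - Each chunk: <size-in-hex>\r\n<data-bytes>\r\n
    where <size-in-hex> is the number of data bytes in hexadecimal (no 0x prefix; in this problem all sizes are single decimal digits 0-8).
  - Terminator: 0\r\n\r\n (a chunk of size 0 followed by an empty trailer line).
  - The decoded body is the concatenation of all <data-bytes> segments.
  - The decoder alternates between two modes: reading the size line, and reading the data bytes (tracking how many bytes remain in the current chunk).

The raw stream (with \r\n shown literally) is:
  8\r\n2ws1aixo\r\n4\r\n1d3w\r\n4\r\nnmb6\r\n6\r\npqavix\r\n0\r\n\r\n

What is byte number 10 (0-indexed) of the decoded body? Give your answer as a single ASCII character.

Answer: 3

Derivation:
Chunk 1: stream[0..1]='8' size=0x8=8, data at stream[3..11]='2ws1aixo' -> body[0..8], body so far='2ws1aixo'
Chunk 2: stream[13..14]='4' size=0x4=4, data at stream[16..20]='1d3w' -> body[8..12], body so far='2ws1aixo1d3w'
Chunk 3: stream[22..23]='4' size=0x4=4, data at stream[25..29]='nmb6' -> body[12..16], body so far='2ws1aixo1d3wnmb6'
Chunk 4: stream[31..32]='6' size=0x6=6, data at stream[34..40]='pqavix' -> body[16..22], body so far='2ws1aixo1d3wnmb6pqavix'
Chunk 5: stream[42..43]='0' size=0 (terminator). Final body='2ws1aixo1d3wnmb6pqavix' (22 bytes)
Body byte 10 = '3'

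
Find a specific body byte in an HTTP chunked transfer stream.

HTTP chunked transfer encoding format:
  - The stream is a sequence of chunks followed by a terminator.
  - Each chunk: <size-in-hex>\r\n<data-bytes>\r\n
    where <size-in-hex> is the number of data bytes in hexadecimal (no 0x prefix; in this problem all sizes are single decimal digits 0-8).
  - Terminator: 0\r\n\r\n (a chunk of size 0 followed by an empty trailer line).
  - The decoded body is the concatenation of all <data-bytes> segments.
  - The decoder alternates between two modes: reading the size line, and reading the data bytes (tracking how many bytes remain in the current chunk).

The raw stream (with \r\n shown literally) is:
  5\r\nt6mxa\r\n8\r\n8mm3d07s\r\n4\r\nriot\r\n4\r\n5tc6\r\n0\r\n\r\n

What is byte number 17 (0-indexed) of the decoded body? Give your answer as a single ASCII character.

Chunk 1: stream[0..1]='5' size=0x5=5, data at stream[3..8]='t6mxa' -> body[0..5], body so far='t6mxa'
Chunk 2: stream[10..11]='8' size=0x8=8, data at stream[13..21]='8mm3d07s' -> body[5..13], body so far='t6mxa8mm3d07s'
Chunk 3: stream[23..24]='4' size=0x4=4, data at stream[26..30]='riot' -> body[13..17], body so far='t6mxa8mm3d07sriot'
Chunk 4: stream[32..33]='4' size=0x4=4, data at stream[35..39]='5tc6' -> body[17..21], body so far='t6mxa8mm3d07sriot5tc6'
Chunk 5: stream[41..42]='0' size=0 (terminator). Final body='t6mxa8mm3d07sriot5tc6' (21 bytes)
Body byte 17 = '5'

Answer: 5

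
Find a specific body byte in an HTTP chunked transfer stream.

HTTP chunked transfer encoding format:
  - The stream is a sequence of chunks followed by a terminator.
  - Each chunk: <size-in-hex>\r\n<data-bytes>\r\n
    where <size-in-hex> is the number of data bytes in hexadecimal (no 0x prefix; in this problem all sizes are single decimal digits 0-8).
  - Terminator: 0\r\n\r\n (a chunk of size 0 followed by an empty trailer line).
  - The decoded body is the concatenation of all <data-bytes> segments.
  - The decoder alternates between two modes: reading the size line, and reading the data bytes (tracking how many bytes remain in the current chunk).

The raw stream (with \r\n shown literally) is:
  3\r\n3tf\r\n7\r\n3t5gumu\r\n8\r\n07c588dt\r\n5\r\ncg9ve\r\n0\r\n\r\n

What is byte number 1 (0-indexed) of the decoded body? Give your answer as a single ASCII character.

Chunk 1: stream[0..1]='3' size=0x3=3, data at stream[3..6]='3tf' -> body[0..3], body so far='3tf'
Chunk 2: stream[8..9]='7' size=0x7=7, data at stream[11..18]='3t5gumu' -> body[3..10], body so far='3tf3t5gumu'
Chunk 3: stream[20..21]='8' size=0x8=8, data at stream[23..31]='07c588dt' -> body[10..18], body so far='3tf3t5gumu07c588dt'
Chunk 4: stream[33..34]='5' size=0x5=5, data at stream[36..41]='cg9ve' -> body[18..23], body so far='3tf3t5gumu07c588dtcg9ve'
Chunk 5: stream[43..44]='0' size=0 (terminator). Final body='3tf3t5gumu07c588dtcg9ve' (23 bytes)
Body byte 1 = 't'

Answer: t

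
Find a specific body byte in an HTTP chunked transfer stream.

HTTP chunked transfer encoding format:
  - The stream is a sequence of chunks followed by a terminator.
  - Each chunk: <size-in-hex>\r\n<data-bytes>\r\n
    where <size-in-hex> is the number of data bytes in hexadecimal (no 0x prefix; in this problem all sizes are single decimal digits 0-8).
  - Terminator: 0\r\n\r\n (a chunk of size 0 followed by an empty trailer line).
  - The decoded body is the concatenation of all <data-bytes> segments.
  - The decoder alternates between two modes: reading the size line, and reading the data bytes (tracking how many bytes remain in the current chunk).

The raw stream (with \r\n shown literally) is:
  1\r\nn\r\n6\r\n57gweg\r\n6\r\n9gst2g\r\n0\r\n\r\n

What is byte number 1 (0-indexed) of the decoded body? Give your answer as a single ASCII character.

Answer: 5

Derivation:
Chunk 1: stream[0..1]='1' size=0x1=1, data at stream[3..4]='n' -> body[0..1], body so far='n'
Chunk 2: stream[6..7]='6' size=0x6=6, data at stream[9..15]='57gweg' -> body[1..7], body so far='n57gweg'
Chunk 3: stream[17..18]='6' size=0x6=6, data at stream[20..26]='9gst2g' -> body[7..13], body so far='n57gweg9gst2g'
Chunk 4: stream[28..29]='0' size=0 (terminator). Final body='n57gweg9gst2g' (13 bytes)
Body byte 1 = '5'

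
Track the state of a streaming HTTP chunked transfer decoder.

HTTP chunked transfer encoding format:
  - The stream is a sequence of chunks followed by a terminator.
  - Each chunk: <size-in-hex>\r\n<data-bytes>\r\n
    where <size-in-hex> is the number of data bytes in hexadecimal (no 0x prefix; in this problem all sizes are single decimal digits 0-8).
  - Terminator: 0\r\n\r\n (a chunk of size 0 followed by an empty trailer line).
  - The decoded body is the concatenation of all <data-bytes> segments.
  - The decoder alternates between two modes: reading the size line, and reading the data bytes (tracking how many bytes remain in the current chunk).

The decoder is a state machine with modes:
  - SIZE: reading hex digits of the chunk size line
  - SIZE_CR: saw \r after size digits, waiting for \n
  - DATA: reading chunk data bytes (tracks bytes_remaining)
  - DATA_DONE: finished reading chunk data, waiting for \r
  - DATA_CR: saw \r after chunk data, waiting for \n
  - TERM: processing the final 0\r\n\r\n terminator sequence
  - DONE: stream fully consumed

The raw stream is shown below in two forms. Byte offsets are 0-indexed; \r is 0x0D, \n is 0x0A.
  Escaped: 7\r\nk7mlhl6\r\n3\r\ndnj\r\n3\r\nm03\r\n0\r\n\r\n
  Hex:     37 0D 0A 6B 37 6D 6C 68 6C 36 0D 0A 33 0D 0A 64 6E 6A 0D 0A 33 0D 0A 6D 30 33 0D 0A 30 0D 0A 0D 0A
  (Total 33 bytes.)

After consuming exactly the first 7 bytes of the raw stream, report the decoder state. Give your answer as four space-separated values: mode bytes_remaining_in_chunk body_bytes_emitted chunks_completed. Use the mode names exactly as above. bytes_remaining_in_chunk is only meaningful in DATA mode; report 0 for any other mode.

Answer: DATA 3 4 0

Derivation:
Byte 0 = '7': mode=SIZE remaining=0 emitted=0 chunks_done=0
Byte 1 = 0x0D: mode=SIZE_CR remaining=0 emitted=0 chunks_done=0
Byte 2 = 0x0A: mode=DATA remaining=7 emitted=0 chunks_done=0
Byte 3 = 'k': mode=DATA remaining=6 emitted=1 chunks_done=0
Byte 4 = '7': mode=DATA remaining=5 emitted=2 chunks_done=0
Byte 5 = 'm': mode=DATA remaining=4 emitted=3 chunks_done=0
Byte 6 = 'l': mode=DATA remaining=3 emitted=4 chunks_done=0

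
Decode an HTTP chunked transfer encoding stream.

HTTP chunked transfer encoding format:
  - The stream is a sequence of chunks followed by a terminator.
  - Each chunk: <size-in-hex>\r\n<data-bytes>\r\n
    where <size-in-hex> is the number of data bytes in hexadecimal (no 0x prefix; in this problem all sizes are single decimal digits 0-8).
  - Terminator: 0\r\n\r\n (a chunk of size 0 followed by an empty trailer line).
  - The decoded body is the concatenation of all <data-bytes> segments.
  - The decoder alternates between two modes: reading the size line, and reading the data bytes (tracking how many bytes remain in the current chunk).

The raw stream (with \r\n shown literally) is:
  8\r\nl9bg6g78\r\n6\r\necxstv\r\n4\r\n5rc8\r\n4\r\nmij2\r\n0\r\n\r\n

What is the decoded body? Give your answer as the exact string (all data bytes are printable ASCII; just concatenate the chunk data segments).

Chunk 1: stream[0..1]='8' size=0x8=8, data at stream[3..11]='l9bg6g78' -> body[0..8], body so far='l9bg6g78'
Chunk 2: stream[13..14]='6' size=0x6=6, data at stream[16..22]='ecxstv' -> body[8..14], body so far='l9bg6g78ecxstv'
Chunk 3: stream[24..25]='4' size=0x4=4, data at stream[27..31]='5rc8' -> body[14..18], body so far='l9bg6g78ecxstv5rc8'
Chunk 4: stream[33..34]='4' size=0x4=4, data at stream[36..40]='mij2' -> body[18..22], body so far='l9bg6g78ecxstv5rc8mij2'
Chunk 5: stream[42..43]='0' size=0 (terminator). Final body='l9bg6g78ecxstv5rc8mij2' (22 bytes)

Answer: l9bg6g78ecxstv5rc8mij2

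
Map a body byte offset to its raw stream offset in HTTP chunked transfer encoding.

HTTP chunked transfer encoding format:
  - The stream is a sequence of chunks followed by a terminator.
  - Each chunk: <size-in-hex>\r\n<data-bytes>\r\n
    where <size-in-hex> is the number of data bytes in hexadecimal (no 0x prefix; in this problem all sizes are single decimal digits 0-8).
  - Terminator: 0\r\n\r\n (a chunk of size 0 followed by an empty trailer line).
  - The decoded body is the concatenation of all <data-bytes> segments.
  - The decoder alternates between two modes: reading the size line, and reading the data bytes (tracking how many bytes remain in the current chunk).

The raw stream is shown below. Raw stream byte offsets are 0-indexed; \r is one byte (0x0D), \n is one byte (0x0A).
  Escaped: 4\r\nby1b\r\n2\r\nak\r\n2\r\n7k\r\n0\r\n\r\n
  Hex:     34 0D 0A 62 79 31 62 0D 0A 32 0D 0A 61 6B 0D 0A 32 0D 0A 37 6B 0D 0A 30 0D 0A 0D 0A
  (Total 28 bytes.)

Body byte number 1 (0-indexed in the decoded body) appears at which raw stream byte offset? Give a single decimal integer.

Answer: 4

Derivation:
Chunk 1: stream[0..1]='4' size=0x4=4, data at stream[3..7]='by1b' -> body[0..4], body so far='by1b'
Chunk 2: stream[9..10]='2' size=0x2=2, data at stream[12..14]='ak' -> body[4..6], body so far='by1bak'
Chunk 3: stream[16..17]='2' size=0x2=2, data at stream[19..21]='7k' -> body[6..8], body so far='by1bak7k'
Chunk 4: stream[23..24]='0' size=0 (terminator). Final body='by1bak7k' (8 bytes)
Body byte 1 at stream offset 4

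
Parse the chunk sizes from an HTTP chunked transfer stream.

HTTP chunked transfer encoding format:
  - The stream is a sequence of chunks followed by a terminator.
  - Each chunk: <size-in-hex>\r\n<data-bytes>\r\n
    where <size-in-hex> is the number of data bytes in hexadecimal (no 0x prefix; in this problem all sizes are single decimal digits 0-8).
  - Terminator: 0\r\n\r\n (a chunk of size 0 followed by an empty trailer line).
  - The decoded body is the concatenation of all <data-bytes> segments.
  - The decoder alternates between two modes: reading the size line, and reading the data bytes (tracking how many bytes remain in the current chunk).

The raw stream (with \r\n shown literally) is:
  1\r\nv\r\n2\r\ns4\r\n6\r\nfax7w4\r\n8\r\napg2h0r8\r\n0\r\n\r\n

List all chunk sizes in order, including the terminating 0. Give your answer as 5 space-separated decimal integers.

Chunk 1: stream[0..1]='1' size=0x1=1, data at stream[3..4]='v' -> body[0..1], body so far='v'
Chunk 2: stream[6..7]='2' size=0x2=2, data at stream[9..11]='s4' -> body[1..3], body so far='vs4'
Chunk 3: stream[13..14]='6' size=0x6=6, data at stream[16..22]='fax7w4' -> body[3..9], body so far='vs4fax7w4'
Chunk 4: stream[24..25]='8' size=0x8=8, data at stream[27..35]='apg2h0r8' -> body[9..17], body so far='vs4fax7w4apg2h0r8'
Chunk 5: stream[37..38]='0' size=0 (terminator). Final body='vs4fax7w4apg2h0r8' (17 bytes)

Answer: 1 2 6 8 0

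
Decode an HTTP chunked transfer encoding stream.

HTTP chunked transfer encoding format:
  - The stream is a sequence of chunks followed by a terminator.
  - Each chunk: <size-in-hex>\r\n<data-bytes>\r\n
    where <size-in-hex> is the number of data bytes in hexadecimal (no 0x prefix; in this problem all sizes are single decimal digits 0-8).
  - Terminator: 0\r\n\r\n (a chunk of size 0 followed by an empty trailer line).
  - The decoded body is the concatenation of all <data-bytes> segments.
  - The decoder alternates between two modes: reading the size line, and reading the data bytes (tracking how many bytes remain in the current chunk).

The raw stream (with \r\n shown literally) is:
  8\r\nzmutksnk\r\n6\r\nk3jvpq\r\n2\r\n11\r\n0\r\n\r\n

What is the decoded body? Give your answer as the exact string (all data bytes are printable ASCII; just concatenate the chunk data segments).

Chunk 1: stream[0..1]='8' size=0x8=8, data at stream[3..11]='zmutksnk' -> body[0..8], body so far='zmutksnk'
Chunk 2: stream[13..14]='6' size=0x6=6, data at stream[16..22]='k3jvpq' -> body[8..14], body so far='zmutksnkk3jvpq'
Chunk 3: stream[24..25]='2' size=0x2=2, data at stream[27..29]='11' -> body[14..16], body so far='zmutksnkk3jvpq11'
Chunk 4: stream[31..32]='0' size=0 (terminator). Final body='zmutksnkk3jvpq11' (16 bytes)

Answer: zmutksnkk3jvpq11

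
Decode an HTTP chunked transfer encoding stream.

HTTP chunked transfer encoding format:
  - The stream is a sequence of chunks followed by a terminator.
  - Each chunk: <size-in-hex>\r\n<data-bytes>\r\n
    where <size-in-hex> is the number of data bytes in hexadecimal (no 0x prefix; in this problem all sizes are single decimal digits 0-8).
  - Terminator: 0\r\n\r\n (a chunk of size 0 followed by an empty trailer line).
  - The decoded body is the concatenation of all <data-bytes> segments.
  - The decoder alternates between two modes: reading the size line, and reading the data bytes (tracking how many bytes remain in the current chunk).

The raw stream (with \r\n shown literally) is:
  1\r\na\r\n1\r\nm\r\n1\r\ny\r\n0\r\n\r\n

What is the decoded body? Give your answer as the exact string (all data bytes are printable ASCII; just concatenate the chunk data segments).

Answer: amy

Derivation:
Chunk 1: stream[0..1]='1' size=0x1=1, data at stream[3..4]='a' -> body[0..1], body so far='a'
Chunk 2: stream[6..7]='1' size=0x1=1, data at stream[9..10]='m' -> body[1..2], body so far='am'
Chunk 3: stream[12..13]='1' size=0x1=1, data at stream[15..16]='y' -> body[2..3], body so far='amy'
Chunk 4: stream[18..19]='0' size=0 (terminator). Final body='amy' (3 bytes)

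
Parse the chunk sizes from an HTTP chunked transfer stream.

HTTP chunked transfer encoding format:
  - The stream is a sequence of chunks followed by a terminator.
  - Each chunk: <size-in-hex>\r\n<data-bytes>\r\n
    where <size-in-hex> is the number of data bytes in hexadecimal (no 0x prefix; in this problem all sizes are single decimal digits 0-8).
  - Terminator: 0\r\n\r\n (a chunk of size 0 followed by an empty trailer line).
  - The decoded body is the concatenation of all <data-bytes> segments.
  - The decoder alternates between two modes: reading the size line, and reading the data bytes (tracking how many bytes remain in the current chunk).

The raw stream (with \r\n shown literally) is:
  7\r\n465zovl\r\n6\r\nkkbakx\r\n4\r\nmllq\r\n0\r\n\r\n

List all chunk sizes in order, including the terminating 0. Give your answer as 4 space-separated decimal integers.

Chunk 1: stream[0..1]='7' size=0x7=7, data at stream[3..10]='465zovl' -> body[0..7], body so far='465zovl'
Chunk 2: stream[12..13]='6' size=0x6=6, data at stream[15..21]='kkbakx' -> body[7..13], body so far='465zovlkkbakx'
Chunk 3: stream[23..24]='4' size=0x4=4, data at stream[26..30]='mllq' -> body[13..17], body so far='465zovlkkbakxmllq'
Chunk 4: stream[32..33]='0' size=0 (terminator). Final body='465zovlkkbakxmllq' (17 bytes)

Answer: 7 6 4 0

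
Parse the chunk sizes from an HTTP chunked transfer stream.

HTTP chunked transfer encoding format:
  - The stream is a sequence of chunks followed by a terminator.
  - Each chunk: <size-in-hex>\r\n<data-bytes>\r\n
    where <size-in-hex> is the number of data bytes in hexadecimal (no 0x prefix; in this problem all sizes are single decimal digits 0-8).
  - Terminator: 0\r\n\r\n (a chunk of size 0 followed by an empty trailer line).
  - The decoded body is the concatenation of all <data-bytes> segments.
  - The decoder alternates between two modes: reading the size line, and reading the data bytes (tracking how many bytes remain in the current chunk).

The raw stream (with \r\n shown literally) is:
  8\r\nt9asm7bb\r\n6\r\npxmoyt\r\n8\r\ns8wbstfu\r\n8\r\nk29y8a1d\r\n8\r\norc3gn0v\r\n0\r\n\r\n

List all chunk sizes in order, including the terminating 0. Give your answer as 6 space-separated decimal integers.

Answer: 8 6 8 8 8 0

Derivation:
Chunk 1: stream[0..1]='8' size=0x8=8, data at stream[3..11]='t9asm7bb' -> body[0..8], body so far='t9asm7bb'
Chunk 2: stream[13..14]='6' size=0x6=6, data at stream[16..22]='pxmoyt' -> body[8..14], body so far='t9asm7bbpxmoyt'
Chunk 3: stream[24..25]='8' size=0x8=8, data at stream[27..35]='s8wbstfu' -> body[14..22], body so far='t9asm7bbpxmoyts8wbstfu'
Chunk 4: stream[37..38]='8' size=0x8=8, data at stream[40..48]='k29y8a1d' -> body[22..30], body so far='t9asm7bbpxmoyts8wbstfuk29y8a1d'
Chunk 5: stream[50..51]='8' size=0x8=8, data at stream[53..61]='orc3gn0v' -> body[30..38], body so far='t9asm7bbpxmoyts8wbstfuk29y8a1dorc3gn0v'
Chunk 6: stream[63..64]='0' size=0 (terminator). Final body='t9asm7bbpxmoyts8wbstfuk29y8a1dorc3gn0v' (38 bytes)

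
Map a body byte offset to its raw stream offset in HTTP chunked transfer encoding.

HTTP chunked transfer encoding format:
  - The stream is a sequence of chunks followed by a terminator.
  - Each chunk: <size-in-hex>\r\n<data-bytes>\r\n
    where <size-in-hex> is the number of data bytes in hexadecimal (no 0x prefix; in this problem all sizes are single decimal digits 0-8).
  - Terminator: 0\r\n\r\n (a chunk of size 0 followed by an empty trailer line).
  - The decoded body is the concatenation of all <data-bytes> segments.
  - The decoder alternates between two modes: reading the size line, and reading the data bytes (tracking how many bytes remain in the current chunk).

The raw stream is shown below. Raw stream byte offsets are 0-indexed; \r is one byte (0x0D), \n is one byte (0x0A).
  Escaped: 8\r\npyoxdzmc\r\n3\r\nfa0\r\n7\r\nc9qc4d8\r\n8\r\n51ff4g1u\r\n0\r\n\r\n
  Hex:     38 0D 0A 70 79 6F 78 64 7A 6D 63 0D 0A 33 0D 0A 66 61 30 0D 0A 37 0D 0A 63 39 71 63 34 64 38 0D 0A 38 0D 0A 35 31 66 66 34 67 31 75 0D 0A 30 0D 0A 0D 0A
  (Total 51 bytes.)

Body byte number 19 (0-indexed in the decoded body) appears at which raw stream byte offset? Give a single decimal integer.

Answer: 37

Derivation:
Chunk 1: stream[0..1]='8' size=0x8=8, data at stream[3..11]='pyoxdzmc' -> body[0..8], body so far='pyoxdzmc'
Chunk 2: stream[13..14]='3' size=0x3=3, data at stream[16..19]='fa0' -> body[8..11], body so far='pyoxdzmcfa0'
Chunk 3: stream[21..22]='7' size=0x7=7, data at stream[24..31]='c9qc4d8' -> body[11..18], body so far='pyoxdzmcfa0c9qc4d8'
Chunk 4: stream[33..34]='8' size=0x8=8, data at stream[36..44]='51ff4g1u' -> body[18..26], body so far='pyoxdzmcfa0c9qc4d851ff4g1u'
Chunk 5: stream[46..47]='0' size=0 (terminator). Final body='pyoxdzmcfa0c9qc4d851ff4g1u' (26 bytes)
Body byte 19 at stream offset 37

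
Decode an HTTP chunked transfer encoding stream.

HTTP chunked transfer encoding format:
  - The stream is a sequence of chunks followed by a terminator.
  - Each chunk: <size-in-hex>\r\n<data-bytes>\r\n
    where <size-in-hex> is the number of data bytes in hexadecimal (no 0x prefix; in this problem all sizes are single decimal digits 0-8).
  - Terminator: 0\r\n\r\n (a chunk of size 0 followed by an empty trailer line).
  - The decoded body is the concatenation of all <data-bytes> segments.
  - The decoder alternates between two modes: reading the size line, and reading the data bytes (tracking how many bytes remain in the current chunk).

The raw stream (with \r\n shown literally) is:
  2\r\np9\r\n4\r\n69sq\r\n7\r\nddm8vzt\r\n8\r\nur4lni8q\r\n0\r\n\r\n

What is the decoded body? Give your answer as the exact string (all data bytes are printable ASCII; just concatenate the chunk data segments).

Answer: p969sqddm8vztur4lni8q

Derivation:
Chunk 1: stream[0..1]='2' size=0x2=2, data at stream[3..5]='p9' -> body[0..2], body so far='p9'
Chunk 2: stream[7..8]='4' size=0x4=4, data at stream[10..14]='69sq' -> body[2..6], body so far='p969sq'
Chunk 3: stream[16..17]='7' size=0x7=7, data at stream[19..26]='ddm8vzt' -> body[6..13], body so far='p969sqddm8vzt'
Chunk 4: stream[28..29]='8' size=0x8=8, data at stream[31..39]='ur4lni8q' -> body[13..21], body so far='p969sqddm8vztur4lni8q'
Chunk 5: stream[41..42]='0' size=0 (terminator). Final body='p969sqddm8vztur4lni8q' (21 bytes)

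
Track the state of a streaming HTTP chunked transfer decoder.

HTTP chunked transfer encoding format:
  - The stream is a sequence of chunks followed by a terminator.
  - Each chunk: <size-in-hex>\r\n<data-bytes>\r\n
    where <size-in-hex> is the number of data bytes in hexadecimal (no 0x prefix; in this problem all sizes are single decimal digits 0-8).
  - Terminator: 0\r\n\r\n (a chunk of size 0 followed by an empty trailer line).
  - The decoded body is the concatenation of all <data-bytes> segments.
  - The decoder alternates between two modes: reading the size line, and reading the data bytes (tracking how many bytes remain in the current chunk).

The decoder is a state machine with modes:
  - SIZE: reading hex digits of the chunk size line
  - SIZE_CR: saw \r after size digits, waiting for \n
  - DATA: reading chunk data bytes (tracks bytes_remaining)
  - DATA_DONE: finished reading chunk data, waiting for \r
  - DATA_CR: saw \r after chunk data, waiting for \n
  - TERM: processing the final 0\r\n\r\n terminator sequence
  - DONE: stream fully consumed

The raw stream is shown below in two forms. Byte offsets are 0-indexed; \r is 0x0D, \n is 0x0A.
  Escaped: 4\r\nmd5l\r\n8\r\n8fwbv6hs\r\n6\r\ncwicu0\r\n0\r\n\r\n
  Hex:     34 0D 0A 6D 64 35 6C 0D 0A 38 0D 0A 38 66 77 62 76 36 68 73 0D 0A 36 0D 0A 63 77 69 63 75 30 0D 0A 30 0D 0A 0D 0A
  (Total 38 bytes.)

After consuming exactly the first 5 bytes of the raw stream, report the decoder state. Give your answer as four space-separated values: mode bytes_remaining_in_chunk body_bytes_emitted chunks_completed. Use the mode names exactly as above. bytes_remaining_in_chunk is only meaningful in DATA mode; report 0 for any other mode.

Answer: DATA 2 2 0

Derivation:
Byte 0 = '4': mode=SIZE remaining=0 emitted=0 chunks_done=0
Byte 1 = 0x0D: mode=SIZE_CR remaining=0 emitted=0 chunks_done=0
Byte 2 = 0x0A: mode=DATA remaining=4 emitted=0 chunks_done=0
Byte 3 = 'm': mode=DATA remaining=3 emitted=1 chunks_done=0
Byte 4 = 'd': mode=DATA remaining=2 emitted=2 chunks_done=0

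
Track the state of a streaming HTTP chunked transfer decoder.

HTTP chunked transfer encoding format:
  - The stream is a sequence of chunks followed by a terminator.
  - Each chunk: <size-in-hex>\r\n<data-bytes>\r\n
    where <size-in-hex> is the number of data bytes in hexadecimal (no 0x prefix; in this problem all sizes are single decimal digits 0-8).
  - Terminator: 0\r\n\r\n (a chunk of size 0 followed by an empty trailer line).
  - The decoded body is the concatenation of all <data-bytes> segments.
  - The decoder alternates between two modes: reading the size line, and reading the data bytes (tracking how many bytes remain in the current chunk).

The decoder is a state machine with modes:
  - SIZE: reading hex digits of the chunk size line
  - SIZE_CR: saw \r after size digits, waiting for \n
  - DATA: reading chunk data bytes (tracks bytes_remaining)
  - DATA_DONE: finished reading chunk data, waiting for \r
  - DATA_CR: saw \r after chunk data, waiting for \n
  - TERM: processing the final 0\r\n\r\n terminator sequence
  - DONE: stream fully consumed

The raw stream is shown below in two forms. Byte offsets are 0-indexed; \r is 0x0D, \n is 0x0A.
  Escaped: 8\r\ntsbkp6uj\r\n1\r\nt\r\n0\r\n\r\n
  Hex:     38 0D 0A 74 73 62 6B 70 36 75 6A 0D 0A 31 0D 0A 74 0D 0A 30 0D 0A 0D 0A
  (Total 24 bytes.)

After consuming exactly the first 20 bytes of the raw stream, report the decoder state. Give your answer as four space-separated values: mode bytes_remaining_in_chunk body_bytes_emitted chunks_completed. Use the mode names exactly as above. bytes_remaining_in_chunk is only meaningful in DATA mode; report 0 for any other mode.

Answer: SIZE 0 9 2

Derivation:
Byte 0 = '8': mode=SIZE remaining=0 emitted=0 chunks_done=0
Byte 1 = 0x0D: mode=SIZE_CR remaining=0 emitted=0 chunks_done=0
Byte 2 = 0x0A: mode=DATA remaining=8 emitted=0 chunks_done=0
Byte 3 = 't': mode=DATA remaining=7 emitted=1 chunks_done=0
Byte 4 = 's': mode=DATA remaining=6 emitted=2 chunks_done=0
Byte 5 = 'b': mode=DATA remaining=5 emitted=3 chunks_done=0
Byte 6 = 'k': mode=DATA remaining=4 emitted=4 chunks_done=0
Byte 7 = 'p': mode=DATA remaining=3 emitted=5 chunks_done=0
Byte 8 = '6': mode=DATA remaining=2 emitted=6 chunks_done=0
Byte 9 = 'u': mode=DATA remaining=1 emitted=7 chunks_done=0
Byte 10 = 'j': mode=DATA_DONE remaining=0 emitted=8 chunks_done=0
Byte 11 = 0x0D: mode=DATA_CR remaining=0 emitted=8 chunks_done=0
Byte 12 = 0x0A: mode=SIZE remaining=0 emitted=8 chunks_done=1
Byte 13 = '1': mode=SIZE remaining=0 emitted=8 chunks_done=1
Byte 14 = 0x0D: mode=SIZE_CR remaining=0 emitted=8 chunks_done=1
Byte 15 = 0x0A: mode=DATA remaining=1 emitted=8 chunks_done=1
Byte 16 = 't': mode=DATA_DONE remaining=0 emitted=9 chunks_done=1
Byte 17 = 0x0D: mode=DATA_CR remaining=0 emitted=9 chunks_done=1
Byte 18 = 0x0A: mode=SIZE remaining=0 emitted=9 chunks_done=2
Byte 19 = '0': mode=SIZE remaining=0 emitted=9 chunks_done=2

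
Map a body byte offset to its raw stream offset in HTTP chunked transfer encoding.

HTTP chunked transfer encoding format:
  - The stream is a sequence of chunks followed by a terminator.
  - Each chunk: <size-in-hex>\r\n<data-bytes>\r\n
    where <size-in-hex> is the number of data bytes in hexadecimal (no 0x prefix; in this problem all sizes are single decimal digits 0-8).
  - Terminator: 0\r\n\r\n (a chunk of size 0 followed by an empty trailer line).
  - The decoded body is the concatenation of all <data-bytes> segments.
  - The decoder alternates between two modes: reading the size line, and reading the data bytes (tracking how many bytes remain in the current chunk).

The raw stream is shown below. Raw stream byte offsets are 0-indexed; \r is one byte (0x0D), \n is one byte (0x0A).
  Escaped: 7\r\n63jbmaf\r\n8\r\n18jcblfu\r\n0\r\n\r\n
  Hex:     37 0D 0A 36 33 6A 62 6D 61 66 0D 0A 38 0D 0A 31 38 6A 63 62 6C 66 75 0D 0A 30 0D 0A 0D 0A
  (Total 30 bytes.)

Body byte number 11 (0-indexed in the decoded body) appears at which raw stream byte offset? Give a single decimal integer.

Answer: 19

Derivation:
Chunk 1: stream[0..1]='7' size=0x7=7, data at stream[3..10]='63jbmaf' -> body[0..7], body so far='63jbmaf'
Chunk 2: stream[12..13]='8' size=0x8=8, data at stream[15..23]='18jcblfu' -> body[7..15], body so far='63jbmaf18jcblfu'
Chunk 3: stream[25..26]='0' size=0 (terminator). Final body='63jbmaf18jcblfu' (15 bytes)
Body byte 11 at stream offset 19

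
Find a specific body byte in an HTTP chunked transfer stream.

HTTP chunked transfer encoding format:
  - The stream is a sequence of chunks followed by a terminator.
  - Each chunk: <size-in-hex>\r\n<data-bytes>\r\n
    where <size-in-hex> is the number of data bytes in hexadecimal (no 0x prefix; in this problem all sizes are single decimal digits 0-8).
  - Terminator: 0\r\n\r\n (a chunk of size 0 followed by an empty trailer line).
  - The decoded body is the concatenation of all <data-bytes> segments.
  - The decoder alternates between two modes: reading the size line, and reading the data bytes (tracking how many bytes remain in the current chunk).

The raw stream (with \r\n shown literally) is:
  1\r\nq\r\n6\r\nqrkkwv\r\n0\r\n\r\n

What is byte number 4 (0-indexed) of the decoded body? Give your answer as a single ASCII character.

Answer: k

Derivation:
Chunk 1: stream[0..1]='1' size=0x1=1, data at stream[3..4]='q' -> body[0..1], body so far='q'
Chunk 2: stream[6..7]='6' size=0x6=6, data at stream[9..15]='qrkkwv' -> body[1..7], body so far='qqrkkwv'
Chunk 3: stream[17..18]='0' size=0 (terminator). Final body='qqrkkwv' (7 bytes)
Body byte 4 = 'k'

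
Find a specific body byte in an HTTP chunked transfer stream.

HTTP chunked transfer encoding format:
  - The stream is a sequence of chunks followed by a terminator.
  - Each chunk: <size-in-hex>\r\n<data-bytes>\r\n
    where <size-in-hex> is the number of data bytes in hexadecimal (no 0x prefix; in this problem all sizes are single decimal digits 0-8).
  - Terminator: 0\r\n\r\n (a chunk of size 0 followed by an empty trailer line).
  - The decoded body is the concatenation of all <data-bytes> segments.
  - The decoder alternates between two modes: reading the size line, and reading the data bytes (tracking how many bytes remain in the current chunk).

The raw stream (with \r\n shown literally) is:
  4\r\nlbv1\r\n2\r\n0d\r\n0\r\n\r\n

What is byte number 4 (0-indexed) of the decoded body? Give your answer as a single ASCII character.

Answer: 0

Derivation:
Chunk 1: stream[0..1]='4' size=0x4=4, data at stream[3..7]='lbv1' -> body[0..4], body so far='lbv1'
Chunk 2: stream[9..10]='2' size=0x2=2, data at stream[12..14]='0d' -> body[4..6], body so far='lbv10d'
Chunk 3: stream[16..17]='0' size=0 (terminator). Final body='lbv10d' (6 bytes)
Body byte 4 = '0'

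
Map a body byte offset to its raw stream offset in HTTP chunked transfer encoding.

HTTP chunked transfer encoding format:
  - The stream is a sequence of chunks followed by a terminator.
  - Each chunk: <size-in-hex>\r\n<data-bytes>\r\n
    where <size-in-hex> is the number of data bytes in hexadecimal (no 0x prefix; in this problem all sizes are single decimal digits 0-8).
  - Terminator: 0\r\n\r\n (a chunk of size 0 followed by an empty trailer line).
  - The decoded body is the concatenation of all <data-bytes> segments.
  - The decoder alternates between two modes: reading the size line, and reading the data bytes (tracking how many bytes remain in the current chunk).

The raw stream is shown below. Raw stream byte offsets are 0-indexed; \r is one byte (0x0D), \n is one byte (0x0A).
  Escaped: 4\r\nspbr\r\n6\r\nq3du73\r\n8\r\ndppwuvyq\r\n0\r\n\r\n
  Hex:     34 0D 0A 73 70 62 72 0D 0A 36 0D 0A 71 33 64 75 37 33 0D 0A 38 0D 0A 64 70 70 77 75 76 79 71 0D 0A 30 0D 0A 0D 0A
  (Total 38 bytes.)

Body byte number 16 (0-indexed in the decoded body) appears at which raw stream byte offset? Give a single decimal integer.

Chunk 1: stream[0..1]='4' size=0x4=4, data at stream[3..7]='spbr' -> body[0..4], body so far='spbr'
Chunk 2: stream[9..10]='6' size=0x6=6, data at stream[12..18]='q3du73' -> body[4..10], body so far='spbrq3du73'
Chunk 3: stream[20..21]='8' size=0x8=8, data at stream[23..31]='dppwuvyq' -> body[10..18], body so far='spbrq3du73dppwuvyq'
Chunk 4: stream[33..34]='0' size=0 (terminator). Final body='spbrq3du73dppwuvyq' (18 bytes)
Body byte 16 at stream offset 29

Answer: 29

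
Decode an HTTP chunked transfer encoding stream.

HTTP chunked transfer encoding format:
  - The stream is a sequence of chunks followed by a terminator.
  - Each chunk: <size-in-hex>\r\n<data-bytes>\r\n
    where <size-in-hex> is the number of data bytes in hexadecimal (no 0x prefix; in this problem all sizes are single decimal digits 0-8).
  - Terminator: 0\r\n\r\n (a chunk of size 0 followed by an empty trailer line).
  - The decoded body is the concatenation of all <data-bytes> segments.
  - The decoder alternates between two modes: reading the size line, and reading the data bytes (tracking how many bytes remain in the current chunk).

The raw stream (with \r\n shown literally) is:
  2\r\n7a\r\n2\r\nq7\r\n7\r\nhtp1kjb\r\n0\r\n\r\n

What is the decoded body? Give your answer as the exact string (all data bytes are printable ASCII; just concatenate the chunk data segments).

Answer: 7aq7htp1kjb

Derivation:
Chunk 1: stream[0..1]='2' size=0x2=2, data at stream[3..5]='7a' -> body[0..2], body so far='7a'
Chunk 2: stream[7..8]='2' size=0x2=2, data at stream[10..12]='q7' -> body[2..4], body so far='7aq7'
Chunk 3: stream[14..15]='7' size=0x7=7, data at stream[17..24]='htp1kjb' -> body[4..11], body so far='7aq7htp1kjb'
Chunk 4: stream[26..27]='0' size=0 (terminator). Final body='7aq7htp1kjb' (11 bytes)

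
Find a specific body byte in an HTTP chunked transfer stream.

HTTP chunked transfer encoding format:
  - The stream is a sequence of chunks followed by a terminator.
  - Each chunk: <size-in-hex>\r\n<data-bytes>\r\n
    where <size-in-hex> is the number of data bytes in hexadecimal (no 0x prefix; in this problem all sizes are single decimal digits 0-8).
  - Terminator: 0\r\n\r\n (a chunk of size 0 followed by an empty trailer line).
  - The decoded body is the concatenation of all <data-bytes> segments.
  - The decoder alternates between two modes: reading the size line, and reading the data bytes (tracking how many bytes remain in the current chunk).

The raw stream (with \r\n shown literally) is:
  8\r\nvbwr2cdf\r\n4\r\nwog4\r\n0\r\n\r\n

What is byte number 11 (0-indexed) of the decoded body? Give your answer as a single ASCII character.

Answer: 4

Derivation:
Chunk 1: stream[0..1]='8' size=0x8=8, data at stream[3..11]='vbwr2cdf' -> body[0..8], body so far='vbwr2cdf'
Chunk 2: stream[13..14]='4' size=0x4=4, data at stream[16..20]='wog4' -> body[8..12], body so far='vbwr2cdfwog4'
Chunk 3: stream[22..23]='0' size=0 (terminator). Final body='vbwr2cdfwog4' (12 bytes)
Body byte 11 = '4'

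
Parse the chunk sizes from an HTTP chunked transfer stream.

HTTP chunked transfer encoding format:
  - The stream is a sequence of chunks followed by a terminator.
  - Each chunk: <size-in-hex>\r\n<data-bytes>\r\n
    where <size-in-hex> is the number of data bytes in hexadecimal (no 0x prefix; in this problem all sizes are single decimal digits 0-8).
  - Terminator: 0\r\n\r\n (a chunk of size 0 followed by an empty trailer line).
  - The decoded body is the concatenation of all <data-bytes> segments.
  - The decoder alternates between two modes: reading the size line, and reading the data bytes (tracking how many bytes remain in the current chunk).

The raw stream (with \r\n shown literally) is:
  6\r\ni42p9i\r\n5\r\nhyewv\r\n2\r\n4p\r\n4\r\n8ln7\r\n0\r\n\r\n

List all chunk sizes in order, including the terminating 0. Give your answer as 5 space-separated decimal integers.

Answer: 6 5 2 4 0

Derivation:
Chunk 1: stream[0..1]='6' size=0x6=6, data at stream[3..9]='i42p9i' -> body[0..6], body so far='i42p9i'
Chunk 2: stream[11..12]='5' size=0x5=5, data at stream[14..19]='hyewv' -> body[6..11], body so far='i42p9ihyewv'
Chunk 3: stream[21..22]='2' size=0x2=2, data at stream[24..26]='4p' -> body[11..13], body so far='i42p9ihyewv4p'
Chunk 4: stream[28..29]='4' size=0x4=4, data at stream[31..35]='8ln7' -> body[13..17], body so far='i42p9ihyewv4p8ln7'
Chunk 5: stream[37..38]='0' size=0 (terminator). Final body='i42p9ihyewv4p8ln7' (17 bytes)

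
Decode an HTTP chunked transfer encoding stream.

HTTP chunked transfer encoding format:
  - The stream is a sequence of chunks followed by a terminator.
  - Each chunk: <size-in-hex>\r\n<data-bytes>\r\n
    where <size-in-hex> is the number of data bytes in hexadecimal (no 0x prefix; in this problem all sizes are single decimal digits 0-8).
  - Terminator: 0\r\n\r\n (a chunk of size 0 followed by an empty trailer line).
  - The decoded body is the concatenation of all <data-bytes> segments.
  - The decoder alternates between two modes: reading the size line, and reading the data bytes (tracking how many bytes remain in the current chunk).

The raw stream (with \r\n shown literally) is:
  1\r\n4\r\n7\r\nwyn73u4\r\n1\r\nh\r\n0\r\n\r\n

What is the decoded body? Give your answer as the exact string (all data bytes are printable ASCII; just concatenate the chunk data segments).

Answer: 4wyn73u4h

Derivation:
Chunk 1: stream[0..1]='1' size=0x1=1, data at stream[3..4]='4' -> body[0..1], body so far='4'
Chunk 2: stream[6..7]='7' size=0x7=7, data at stream[9..16]='wyn73u4' -> body[1..8], body so far='4wyn73u4'
Chunk 3: stream[18..19]='1' size=0x1=1, data at stream[21..22]='h' -> body[8..9], body so far='4wyn73u4h'
Chunk 4: stream[24..25]='0' size=0 (terminator). Final body='4wyn73u4h' (9 bytes)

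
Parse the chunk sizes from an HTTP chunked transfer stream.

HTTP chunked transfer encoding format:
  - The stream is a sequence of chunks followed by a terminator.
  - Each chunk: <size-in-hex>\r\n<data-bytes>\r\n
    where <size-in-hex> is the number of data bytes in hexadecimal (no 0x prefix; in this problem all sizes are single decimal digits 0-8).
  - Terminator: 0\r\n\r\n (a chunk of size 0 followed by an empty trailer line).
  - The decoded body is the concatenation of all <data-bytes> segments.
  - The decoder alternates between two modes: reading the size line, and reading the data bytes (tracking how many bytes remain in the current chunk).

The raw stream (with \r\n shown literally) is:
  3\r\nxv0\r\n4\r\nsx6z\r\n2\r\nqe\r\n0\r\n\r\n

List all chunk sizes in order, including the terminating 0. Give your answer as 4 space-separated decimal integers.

Answer: 3 4 2 0

Derivation:
Chunk 1: stream[0..1]='3' size=0x3=3, data at stream[3..6]='xv0' -> body[0..3], body so far='xv0'
Chunk 2: stream[8..9]='4' size=0x4=4, data at stream[11..15]='sx6z' -> body[3..7], body so far='xv0sx6z'
Chunk 3: stream[17..18]='2' size=0x2=2, data at stream[20..22]='qe' -> body[7..9], body so far='xv0sx6zqe'
Chunk 4: stream[24..25]='0' size=0 (terminator). Final body='xv0sx6zqe' (9 bytes)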